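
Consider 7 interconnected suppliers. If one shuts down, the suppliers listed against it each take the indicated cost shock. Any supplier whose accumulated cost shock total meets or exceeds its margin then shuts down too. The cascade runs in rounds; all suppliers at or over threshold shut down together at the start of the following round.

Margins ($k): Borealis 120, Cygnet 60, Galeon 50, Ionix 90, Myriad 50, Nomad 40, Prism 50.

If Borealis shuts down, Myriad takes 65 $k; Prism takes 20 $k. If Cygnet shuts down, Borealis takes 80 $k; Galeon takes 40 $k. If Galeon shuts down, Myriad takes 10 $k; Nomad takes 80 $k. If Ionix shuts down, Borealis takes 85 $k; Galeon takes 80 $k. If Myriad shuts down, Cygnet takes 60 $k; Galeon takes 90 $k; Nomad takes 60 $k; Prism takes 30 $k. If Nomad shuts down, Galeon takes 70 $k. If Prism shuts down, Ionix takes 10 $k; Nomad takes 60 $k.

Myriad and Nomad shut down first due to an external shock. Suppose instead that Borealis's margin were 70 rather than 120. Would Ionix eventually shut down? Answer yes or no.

With Borealis's margin at 70:
Round 1 — Myriad, Nomad shut down (initial).
  Cygnet: +60 → 60 ≥ 60
  Galeon: +90+70 → 160 ≥ 50
  Prism: +30 → 30 < 50
Round 2 — Cygnet, Galeon shut down.
  Borealis: +80 → 80 ≥ 70
Round 3 — Borealis shuts down.
  Prism: +20 → 50 ≥ 50
Round 4 — Prism shuts down.
  Ionix: +10 → 10 < 90
No further shutdowns.

no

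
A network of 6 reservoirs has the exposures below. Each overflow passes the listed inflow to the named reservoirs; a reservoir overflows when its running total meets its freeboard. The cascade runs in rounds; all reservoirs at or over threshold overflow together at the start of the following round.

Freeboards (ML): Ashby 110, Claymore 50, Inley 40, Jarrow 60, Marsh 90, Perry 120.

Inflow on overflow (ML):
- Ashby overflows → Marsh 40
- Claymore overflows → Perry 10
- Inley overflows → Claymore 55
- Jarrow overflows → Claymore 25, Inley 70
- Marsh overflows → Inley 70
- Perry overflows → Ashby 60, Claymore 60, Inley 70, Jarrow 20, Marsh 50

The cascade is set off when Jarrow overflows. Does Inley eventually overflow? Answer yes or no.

Round 1 — Jarrow overflows (initial).
  Claymore: +25 → 25 < 50
  Inley: +70 → 70 ≥ 40
Round 2 — Inley overflows.
  Claymore: +55 → 80 ≥ 50
Round 3 — Claymore overflows.
  Perry: +10 → 10 < 120
No further overflows.

yes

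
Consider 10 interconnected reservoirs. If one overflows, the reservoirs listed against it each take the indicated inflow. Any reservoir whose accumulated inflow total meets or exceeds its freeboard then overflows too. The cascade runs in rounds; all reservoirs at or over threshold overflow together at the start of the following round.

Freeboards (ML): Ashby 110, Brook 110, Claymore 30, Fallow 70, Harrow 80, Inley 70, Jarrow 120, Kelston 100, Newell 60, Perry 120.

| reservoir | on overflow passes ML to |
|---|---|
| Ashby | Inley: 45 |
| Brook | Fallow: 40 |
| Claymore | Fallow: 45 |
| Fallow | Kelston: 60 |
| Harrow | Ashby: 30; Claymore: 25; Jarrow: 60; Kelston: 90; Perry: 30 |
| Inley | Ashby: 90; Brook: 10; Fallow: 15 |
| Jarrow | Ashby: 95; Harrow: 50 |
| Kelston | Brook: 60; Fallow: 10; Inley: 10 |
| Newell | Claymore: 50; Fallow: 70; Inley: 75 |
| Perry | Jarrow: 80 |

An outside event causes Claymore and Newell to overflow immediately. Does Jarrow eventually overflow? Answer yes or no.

no

Round 1 — Claymore, Newell overflow (initial).
  Fallow: +45+70 → 115 ≥ 70
  Inley: +75 → 75 ≥ 70
Round 2 — Fallow, Inley overflow.
  Ashby: +90 → 90 < 110
  Brook: +10 → 10 < 110
  Kelston: +60 → 60 < 100
No further overflows.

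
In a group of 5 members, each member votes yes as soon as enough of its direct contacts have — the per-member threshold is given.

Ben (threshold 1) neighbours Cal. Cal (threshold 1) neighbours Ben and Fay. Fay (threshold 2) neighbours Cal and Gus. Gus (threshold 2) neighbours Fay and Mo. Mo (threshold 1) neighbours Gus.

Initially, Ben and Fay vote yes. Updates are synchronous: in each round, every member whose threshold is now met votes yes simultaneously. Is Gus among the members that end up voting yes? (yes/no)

Round 1 — Ben, Fay vote yes (initial).
Round 2 — checking thresholds:
  Cal: 2 of 2 neighbours ≥ 1, votes yes.
  Gus: 1 of 2 neighbours < 2, not yet.
Round 3 — no new yes votes; cascade stops.

no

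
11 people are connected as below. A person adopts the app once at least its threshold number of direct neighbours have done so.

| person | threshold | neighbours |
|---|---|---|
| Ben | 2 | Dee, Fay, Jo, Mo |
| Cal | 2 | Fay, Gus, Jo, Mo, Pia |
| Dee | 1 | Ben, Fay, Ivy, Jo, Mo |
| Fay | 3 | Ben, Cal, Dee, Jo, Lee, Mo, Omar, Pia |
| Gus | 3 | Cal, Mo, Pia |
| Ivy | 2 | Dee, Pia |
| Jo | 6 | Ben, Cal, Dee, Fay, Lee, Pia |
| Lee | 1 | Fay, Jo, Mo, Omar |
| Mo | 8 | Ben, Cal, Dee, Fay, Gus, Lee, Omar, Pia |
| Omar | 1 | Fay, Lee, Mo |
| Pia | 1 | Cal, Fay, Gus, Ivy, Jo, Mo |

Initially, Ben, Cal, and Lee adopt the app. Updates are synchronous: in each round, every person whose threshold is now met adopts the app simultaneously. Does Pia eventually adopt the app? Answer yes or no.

Round 1 — Ben, Cal, Lee adopt the app (initial).
Round 2 — checking thresholds:
  Dee: 1 of 5 neighbours ≥ 1, adopts the app.
  Fay: 3 of 8 neighbours ≥ 3, adopts the app.
  Gus: 1 of 3 neighbours < 3, not yet.
  Jo: 3 of 6 neighbours < 6, not yet.
  Mo: 3 of 8 neighbours < 8, not yet.
  Omar: 1 of 3 neighbours ≥ 1, adopts the app.
  Pia: 1 of 6 neighbours ≥ 1, adopts the app.
Round 3 — checking thresholds:
  Gus: 2 of 3 neighbours < 3, not yet.
  Ivy: 2 of 2 neighbours ≥ 2, adopts the app.
  Jo: 6 of 6 neighbours ≥ 6, adopts the app.
  Mo: 7 of 8 neighbours < 8, not yet.
Round 4 — no new adoptions; cascade stops.

yes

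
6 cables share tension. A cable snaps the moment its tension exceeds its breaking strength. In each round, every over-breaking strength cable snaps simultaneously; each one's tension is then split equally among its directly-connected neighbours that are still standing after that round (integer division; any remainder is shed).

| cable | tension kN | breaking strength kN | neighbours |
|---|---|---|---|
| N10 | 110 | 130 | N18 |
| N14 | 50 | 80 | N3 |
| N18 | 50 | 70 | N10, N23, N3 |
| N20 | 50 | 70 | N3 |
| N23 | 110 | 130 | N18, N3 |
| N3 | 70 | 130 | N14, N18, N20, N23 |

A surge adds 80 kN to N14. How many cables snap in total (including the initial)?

6

Round 1 — N14 at 130 > 80. N14 snaps.
  N14 sheds 130 kN to N3: 130 each.
    N3: 70+130 = 200 > 130
Round 2 — N3 snaps.
  N3 sheds 200 kN to N18, N20, N23: 66 each (2 lost).
    N18: 50+66 = 116 > 70
    N20: 50+66 = 116 > 70
    N23: 110+66 = 176 > 130
Round 3 — N18, N20, N23 snap.
  N18 sheds 116 kN to N10: 116 each.
    N10: 110+116 = 226 > 130
  N20 sheds 116 kN: no online neighbours, lost.
  N23 sheds 176 kN: no online neighbours, lost.
Round 4 — N10 snaps.
  N10 sheds 226 kN: no online neighbours, lost.
No further breaks.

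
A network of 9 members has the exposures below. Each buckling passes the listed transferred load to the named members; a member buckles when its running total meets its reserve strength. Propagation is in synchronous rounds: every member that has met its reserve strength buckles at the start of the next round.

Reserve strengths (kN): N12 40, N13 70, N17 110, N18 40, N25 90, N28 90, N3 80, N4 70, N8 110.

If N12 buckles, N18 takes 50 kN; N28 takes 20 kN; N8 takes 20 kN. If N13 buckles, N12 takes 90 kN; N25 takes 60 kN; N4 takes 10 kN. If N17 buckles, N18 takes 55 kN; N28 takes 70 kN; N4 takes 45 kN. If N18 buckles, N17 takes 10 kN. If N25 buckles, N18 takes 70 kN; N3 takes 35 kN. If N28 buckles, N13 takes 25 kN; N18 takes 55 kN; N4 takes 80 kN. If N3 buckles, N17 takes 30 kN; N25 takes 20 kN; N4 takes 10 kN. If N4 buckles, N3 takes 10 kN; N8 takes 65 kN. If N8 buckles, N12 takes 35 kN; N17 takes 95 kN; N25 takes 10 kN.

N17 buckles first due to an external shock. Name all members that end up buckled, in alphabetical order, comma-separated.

Round 1 — N17 buckles (initial).
  N18: +55 → 55 ≥ 40
  N28: +70 → 70 < 90
  N4: +45 → 45 < 70
Round 2 — N18 buckles.
No further bucklings.

N17, N18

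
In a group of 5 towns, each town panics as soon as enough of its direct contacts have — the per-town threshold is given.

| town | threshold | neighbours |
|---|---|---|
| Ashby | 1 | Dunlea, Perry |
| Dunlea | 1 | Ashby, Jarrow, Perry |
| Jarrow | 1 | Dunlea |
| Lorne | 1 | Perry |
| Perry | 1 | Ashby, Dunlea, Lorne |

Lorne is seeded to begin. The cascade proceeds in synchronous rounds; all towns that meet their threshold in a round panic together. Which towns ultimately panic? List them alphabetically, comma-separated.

Ashby, Dunlea, Jarrow, Lorne, Perry

Round 1 — Lorne panics (initial).
Round 2 — checking thresholds:
  Perry: 1 of 3 neighbours ≥ 1, panics.
Round 3 — checking thresholds:
  Ashby: 1 of 2 neighbours ≥ 1, panics.
  Dunlea: 1 of 3 neighbours ≥ 1, panics.
Round 4 — checking thresholds:
  Jarrow: 1 of 1 neighbours ≥ 1, panics.
Round 5 — no new panics; cascade stops.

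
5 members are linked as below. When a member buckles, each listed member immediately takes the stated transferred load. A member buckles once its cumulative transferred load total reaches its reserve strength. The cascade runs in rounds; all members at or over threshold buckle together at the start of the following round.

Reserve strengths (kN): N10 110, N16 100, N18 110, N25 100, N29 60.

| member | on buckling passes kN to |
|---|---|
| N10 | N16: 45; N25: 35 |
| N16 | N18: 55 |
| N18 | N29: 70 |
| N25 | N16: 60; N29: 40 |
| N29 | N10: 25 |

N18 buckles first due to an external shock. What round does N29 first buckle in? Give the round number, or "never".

2

Round 1 — N18 buckles (initial).
  N29: +70 → 70 ≥ 60
Round 2 — N29 buckles.
  N10: +25 → 25 < 110
No further bucklings.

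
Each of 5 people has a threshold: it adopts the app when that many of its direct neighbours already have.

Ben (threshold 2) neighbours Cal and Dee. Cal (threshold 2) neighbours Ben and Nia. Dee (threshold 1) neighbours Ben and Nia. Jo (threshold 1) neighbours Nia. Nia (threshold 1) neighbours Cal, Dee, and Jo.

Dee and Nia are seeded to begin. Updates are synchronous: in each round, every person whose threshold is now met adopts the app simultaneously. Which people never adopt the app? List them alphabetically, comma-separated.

Round 1 — Dee, Nia adopt the app (initial).
Round 2 — checking thresholds:
  Ben: 1 of 2 neighbours < 2, not yet.
  Cal: 1 of 2 neighbours < 2, not yet.
  Jo: 1 of 1 neighbours ≥ 1, adopts the app.
Round 3 — no new adoptions; cascade stops.

Ben, Cal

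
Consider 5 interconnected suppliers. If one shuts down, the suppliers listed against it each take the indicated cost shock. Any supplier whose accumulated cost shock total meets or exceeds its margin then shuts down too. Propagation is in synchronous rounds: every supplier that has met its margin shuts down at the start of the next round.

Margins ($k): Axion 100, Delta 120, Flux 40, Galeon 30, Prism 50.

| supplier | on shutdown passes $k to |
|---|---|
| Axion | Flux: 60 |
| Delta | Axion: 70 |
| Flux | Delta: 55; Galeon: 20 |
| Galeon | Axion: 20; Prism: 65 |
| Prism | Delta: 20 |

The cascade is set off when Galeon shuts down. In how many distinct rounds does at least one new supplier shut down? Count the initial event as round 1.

Round 1 — Galeon shuts down (initial).
  Axion: +20 → 20 < 100
  Prism: +65 → 65 ≥ 50
Round 2 — Prism shuts down.
  Delta: +20 → 20 < 120
No further shutdowns.

2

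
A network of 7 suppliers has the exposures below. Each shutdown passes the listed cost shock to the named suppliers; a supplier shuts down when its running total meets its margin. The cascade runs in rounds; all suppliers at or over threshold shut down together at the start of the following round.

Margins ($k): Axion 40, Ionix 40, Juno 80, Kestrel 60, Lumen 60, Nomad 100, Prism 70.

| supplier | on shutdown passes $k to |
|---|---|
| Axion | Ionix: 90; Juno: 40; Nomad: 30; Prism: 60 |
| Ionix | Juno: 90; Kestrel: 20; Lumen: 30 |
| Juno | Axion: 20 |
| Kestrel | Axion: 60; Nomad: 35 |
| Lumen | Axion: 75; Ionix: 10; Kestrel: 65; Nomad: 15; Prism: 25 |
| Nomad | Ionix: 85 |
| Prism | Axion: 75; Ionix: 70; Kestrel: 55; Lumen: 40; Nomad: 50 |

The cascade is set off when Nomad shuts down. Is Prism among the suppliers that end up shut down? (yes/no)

Round 1 — Nomad shuts down (initial).
  Ionix: +85 → 85 ≥ 40
Round 2 — Ionix shuts down.
  Juno: +90 → 90 ≥ 80
  Kestrel: +20 → 20 < 60
  Lumen: +30 → 30 < 60
Round 3 — Juno shuts down.
  Axion: +20 → 20 < 40
No further shutdowns.

no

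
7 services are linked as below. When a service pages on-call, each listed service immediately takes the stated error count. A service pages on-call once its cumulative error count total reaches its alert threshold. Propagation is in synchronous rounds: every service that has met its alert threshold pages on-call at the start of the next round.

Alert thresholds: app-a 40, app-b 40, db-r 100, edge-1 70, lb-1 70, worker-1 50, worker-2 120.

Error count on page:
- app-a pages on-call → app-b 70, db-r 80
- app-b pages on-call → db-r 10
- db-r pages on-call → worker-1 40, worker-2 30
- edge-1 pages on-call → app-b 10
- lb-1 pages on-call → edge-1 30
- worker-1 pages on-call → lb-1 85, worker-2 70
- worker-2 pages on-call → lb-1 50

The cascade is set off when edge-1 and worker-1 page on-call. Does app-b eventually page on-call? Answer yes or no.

Round 1 — edge-1, worker-1 page on-call (initial).
  app-b: +10 → 10 < 40
  lb-1: +85 → 85 ≥ 70
  worker-2: +70 → 70 < 120
Round 2 — lb-1 pages on-call.
No further pages.

no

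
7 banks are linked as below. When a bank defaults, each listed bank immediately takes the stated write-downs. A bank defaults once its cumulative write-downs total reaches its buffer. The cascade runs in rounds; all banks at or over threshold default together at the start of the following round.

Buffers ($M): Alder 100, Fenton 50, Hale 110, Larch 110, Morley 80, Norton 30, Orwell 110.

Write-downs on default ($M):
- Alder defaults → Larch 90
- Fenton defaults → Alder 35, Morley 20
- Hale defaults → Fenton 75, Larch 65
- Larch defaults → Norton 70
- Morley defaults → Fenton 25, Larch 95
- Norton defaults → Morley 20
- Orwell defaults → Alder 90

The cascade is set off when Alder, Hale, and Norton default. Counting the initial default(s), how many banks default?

Round 1 — Alder, Hale, Norton default (initial).
  Fenton: +75 → 75 ≥ 50
  Larch: +90+65 → 155 ≥ 110
  Morley: +20 → 20 < 80
Round 2 — Fenton, Larch default.
  Morley: +20 → 40 < 80
No further defaults.

5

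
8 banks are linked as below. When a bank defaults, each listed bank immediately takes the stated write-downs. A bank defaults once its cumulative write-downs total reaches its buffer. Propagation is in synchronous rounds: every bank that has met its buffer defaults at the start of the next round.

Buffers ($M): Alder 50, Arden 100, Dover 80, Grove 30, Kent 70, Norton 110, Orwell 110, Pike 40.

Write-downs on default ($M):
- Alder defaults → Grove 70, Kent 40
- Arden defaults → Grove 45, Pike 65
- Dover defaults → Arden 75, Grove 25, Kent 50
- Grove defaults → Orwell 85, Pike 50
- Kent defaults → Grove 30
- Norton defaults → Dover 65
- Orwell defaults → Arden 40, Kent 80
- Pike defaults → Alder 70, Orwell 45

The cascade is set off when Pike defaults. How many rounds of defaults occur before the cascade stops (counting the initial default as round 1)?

Round 1 — Pike defaults (initial).
  Alder: +70 → 70 ≥ 50
  Orwell: +45 → 45 < 110
Round 2 — Alder defaults.
  Grove: +70 → 70 ≥ 30
  Kent: +40 → 40 < 70
Round 3 — Grove defaults.
  Orwell: +85 → 130 ≥ 110
Round 4 — Orwell defaults.
  Arden: +40 → 40 < 100
  Kent: +80 → 120 ≥ 70
Round 5 — Kent defaults.
No further defaults.

5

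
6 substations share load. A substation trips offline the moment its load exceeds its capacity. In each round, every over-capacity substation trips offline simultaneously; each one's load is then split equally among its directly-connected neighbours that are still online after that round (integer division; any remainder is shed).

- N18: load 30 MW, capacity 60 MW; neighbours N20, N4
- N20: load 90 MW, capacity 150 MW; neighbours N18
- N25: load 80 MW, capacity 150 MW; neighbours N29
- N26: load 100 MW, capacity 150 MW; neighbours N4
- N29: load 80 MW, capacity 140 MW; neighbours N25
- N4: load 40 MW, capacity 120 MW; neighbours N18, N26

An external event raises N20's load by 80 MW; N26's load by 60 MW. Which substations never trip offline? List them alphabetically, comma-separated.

N25, N29

Round 1 — N20 at 170 > 150; N26 at 160 > 150. N20, N26 trip offline.
  N20 sheds 170 MW to N18: 170 each.
    N18: 30+170 = 200 > 60
  N26 sheds 160 MW to N4: 160 each.
    N4: 40+160 = 200 > 120
Round 2 — N18, N4 trip offline.
  N18 sheds 200 MW: no online neighbours, lost.
  N4 sheds 200 MW: no online neighbours, lost.
No further trips.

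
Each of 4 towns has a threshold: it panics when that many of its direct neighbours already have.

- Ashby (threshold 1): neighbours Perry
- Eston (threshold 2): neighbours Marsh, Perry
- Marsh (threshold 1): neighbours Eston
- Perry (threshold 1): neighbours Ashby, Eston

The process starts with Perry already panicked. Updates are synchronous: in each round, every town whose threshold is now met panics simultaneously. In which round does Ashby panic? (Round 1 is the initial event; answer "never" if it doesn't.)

2

Round 1 — Perry panics (initial).
Round 2 — checking thresholds:
  Ashby: 1 of 1 neighbours ≥ 1, panics.
  Eston: 1 of 2 neighbours < 2, not yet.
Round 3 — no new panics; cascade stops.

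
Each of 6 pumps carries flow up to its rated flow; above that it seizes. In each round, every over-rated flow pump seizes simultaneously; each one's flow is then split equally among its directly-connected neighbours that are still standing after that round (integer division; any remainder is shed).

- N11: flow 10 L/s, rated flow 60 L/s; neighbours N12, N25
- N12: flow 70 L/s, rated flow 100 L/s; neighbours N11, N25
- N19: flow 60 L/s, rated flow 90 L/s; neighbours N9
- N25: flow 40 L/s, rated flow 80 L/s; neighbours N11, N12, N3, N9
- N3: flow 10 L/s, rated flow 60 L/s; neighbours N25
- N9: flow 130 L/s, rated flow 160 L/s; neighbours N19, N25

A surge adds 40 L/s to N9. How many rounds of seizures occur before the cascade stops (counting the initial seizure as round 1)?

4

Round 1 — N9 at 170 > 160. N9 seizes.
  N9 sheds 170 L/s to N19, N25: 85 each.
    N19: 60+85 = 145 > 90
    N25: 40+85 = 125 > 80
Round 2 — N19, N25 seize.
  N19 sheds 145 L/s: no online neighbours, lost.
  N25 sheds 125 L/s to N11, N12, N3: 41 each (2 lost).
    N11: 10+41 = 51 ≤ 60
    N12: 70+41 = 111 > 100
    N3: 10+41 = 51 ≤ 60
Round 3 — N12 seizes.
  N12 sheds 111 L/s to N11: 111 each.
    N11: 51+111 = 162 > 60
Round 4 — N11 seizes.
  N11 sheds 162 L/s: no online neighbours, lost.
No further seizures.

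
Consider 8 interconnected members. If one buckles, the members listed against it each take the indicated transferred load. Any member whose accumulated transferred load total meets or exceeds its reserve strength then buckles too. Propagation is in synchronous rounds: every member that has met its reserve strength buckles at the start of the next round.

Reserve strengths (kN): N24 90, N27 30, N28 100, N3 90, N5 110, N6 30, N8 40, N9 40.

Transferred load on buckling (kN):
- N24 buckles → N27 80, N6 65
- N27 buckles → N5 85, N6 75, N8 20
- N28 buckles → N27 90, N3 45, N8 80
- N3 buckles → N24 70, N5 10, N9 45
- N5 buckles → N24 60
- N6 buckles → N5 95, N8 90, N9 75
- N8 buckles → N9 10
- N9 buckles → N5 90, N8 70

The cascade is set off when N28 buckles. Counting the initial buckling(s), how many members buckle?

Round 1 — N28 buckles (initial).
  N27: +90 → 90 ≥ 30
  N3: +45 → 45 < 90
  N8: +80 → 80 ≥ 40
Round 2 — N27, N8 buckle.
  N5: +85 → 85 < 110
  N6: +75 → 75 ≥ 30
  N9: +10 → 10 < 40
Round 3 — N6 buckles.
  N5: +95 → 180 ≥ 110
  N9: +75 → 85 ≥ 40
Round 4 — N5, N9 buckle.
  N24: +60 → 60 < 90
No further bucklings.

6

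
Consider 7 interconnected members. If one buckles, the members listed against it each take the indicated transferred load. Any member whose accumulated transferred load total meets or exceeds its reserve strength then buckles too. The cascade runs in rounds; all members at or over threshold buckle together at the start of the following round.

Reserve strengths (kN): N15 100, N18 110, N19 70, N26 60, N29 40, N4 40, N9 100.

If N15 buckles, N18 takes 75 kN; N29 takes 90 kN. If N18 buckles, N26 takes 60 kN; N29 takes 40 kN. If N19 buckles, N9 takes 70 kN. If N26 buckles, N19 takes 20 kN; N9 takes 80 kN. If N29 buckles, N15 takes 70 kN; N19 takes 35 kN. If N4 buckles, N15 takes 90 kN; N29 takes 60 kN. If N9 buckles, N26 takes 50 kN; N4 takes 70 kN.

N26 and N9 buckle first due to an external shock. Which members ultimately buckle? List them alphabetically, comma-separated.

N15, N26, N29, N4, N9

Round 1 — N26, N9 buckle (initial).
  N19: +20 → 20 < 70
  N4: +70 → 70 ≥ 40
Round 2 — N4 buckles.
  N15: +90 → 90 < 100
  N29: +60 → 60 ≥ 40
Round 3 — N29 buckles.
  N15: +70 → 160 ≥ 100
  N19: +35 → 55 < 70
Round 4 — N15 buckles.
  N18: +75 → 75 < 110
No further bucklings.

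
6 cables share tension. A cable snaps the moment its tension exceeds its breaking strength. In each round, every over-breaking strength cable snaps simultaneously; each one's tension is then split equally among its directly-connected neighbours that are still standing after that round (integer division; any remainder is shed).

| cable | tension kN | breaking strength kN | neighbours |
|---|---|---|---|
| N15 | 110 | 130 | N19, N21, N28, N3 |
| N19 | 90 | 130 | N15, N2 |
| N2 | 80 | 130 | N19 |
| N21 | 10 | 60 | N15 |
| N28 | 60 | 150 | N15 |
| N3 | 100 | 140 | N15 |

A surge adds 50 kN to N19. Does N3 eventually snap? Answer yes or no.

Round 1 — N19 at 140 > 130. N19 snaps.
  N19 sheds 140 kN to N15, N2: 70 each.
    N15: 110+70 = 180 > 130
    N2: 80+70 = 150 > 130
Round 2 — N15, N2 snap.
  N15 sheds 180 kN to N21, N28, N3: 60 each.
    N21: 10+60 = 70 > 60
    N28: 60+60 = 120 ≤ 150
    N3: 100+60 = 160 > 140
  N2 sheds 150 kN: no online neighbours, lost.
Round 3 — N21, N3 snap.
  N21 sheds 70 kN: no online neighbours, lost.
  N3 sheds 160 kN: no online neighbours, lost.
No further breaks.

yes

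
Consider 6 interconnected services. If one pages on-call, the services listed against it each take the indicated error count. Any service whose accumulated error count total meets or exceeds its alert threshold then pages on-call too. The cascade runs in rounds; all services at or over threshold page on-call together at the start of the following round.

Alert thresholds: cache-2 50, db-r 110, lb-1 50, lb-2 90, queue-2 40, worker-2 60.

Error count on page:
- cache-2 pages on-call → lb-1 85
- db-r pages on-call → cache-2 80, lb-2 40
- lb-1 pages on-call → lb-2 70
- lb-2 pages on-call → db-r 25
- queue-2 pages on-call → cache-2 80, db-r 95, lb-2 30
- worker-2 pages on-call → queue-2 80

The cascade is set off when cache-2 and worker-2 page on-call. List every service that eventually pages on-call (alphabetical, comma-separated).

cache-2, db-r, lb-1, lb-2, queue-2, worker-2

Round 1 — cache-2, worker-2 page on-call (initial).
  lb-1: +85 → 85 ≥ 50
  queue-2: +80 → 80 ≥ 40
Round 2 — lb-1, queue-2 page on-call.
  db-r: +95 → 95 < 110
  lb-2: +70+30 → 100 ≥ 90
Round 3 — lb-2 pages on-call.
  db-r: +25 → 120 ≥ 110
Round 4 — db-r pages on-call.
No further pages.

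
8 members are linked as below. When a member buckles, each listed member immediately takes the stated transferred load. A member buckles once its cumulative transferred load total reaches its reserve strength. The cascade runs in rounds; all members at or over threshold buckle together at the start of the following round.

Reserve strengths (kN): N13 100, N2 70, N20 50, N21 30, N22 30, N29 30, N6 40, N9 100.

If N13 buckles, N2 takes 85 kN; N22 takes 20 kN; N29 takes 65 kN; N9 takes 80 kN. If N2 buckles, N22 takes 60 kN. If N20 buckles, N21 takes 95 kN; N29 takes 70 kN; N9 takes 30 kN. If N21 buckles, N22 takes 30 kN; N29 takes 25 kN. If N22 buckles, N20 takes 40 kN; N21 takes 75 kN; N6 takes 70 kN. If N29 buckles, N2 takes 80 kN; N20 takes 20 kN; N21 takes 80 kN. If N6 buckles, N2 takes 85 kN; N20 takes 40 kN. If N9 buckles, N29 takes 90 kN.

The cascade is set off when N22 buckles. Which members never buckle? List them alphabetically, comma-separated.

Round 1 — N22 buckles (initial).
  N20: +40 → 40 < 50
  N21: +75 → 75 ≥ 30
  N6: +70 → 70 ≥ 40
Round 2 — N21, N6 buckle.
  N2: +85 → 85 ≥ 70
  N20: +40 → 80 ≥ 50
  N29: +25 → 25 < 30
Round 3 — N2, N20 buckle.
  N29: +70 → 95 ≥ 30
  N9: +30 → 30 < 100
Round 4 — N29 buckles.
No further bucklings.

N13, N9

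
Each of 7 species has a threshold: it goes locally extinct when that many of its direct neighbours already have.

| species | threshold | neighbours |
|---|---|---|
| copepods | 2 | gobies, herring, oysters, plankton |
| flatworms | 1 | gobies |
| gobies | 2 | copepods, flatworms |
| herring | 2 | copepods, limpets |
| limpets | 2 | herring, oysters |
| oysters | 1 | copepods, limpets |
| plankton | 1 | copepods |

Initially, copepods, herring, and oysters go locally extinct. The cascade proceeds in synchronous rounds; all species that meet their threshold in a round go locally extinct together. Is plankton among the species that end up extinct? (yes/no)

yes

Round 1 — copepods, herring, oysters go locally extinct (initial).
Round 2 — checking thresholds:
  gobies: 1 of 2 neighbours < 2, holds.
  limpets: 2 of 2 neighbours ≥ 2, goes locally extinct.
  plankton: 1 of 1 neighbours ≥ 1, goes locally extinct.
Round 3 — no new extinctions; cascade stops.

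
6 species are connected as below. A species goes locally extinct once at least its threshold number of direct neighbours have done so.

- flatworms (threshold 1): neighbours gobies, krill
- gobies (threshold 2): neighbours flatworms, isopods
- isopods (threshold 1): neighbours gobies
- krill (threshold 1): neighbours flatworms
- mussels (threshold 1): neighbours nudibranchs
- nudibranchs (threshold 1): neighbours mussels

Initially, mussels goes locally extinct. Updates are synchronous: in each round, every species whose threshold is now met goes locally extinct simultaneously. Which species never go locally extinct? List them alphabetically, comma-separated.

Round 1 — mussels goes locally extinct (initial).
Round 2 — checking thresholds:
  nudibranchs: 1 of 1 neighbours ≥ 1, goes locally extinct.
Round 3 — no new extinctions; cascade stops.

flatworms, gobies, isopods, krill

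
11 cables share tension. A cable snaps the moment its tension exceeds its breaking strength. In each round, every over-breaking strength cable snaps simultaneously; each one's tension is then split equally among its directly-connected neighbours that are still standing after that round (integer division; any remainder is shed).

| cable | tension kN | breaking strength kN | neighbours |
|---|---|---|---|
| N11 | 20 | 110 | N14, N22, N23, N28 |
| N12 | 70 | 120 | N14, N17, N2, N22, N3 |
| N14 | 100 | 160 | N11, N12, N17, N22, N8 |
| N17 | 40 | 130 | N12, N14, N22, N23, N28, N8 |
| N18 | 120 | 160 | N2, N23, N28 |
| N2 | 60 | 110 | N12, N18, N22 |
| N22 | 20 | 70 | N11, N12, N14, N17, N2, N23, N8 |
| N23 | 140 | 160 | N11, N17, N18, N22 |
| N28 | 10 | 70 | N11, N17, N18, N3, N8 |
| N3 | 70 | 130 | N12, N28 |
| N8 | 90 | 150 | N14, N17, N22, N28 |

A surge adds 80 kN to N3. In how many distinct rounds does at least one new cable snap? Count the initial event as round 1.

2

Round 1 — N3 at 150 > 130. N3 snaps.
  N3 sheds 150 kN to N12, N28: 75 each.
    N12: 70+75 = 145 > 120
    N28: 10+75 = 85 > 70
Round 2 — N12, N28 snap.
  N12 sheds 145 kN to N14, N17, N2, N22: 36 each (1 lost).
    N14: 100+36 = 136 ≤ 160
    N17: 40+36 = 76 ≤ 130
    N2: 60+36 = 96 ≤ 110
    N22: 20+36 = 56 ≤ 70
  N28 sheds 85 kN to N11, N17, N18, N8: 21 each (1 lost).
    N11: 20+21 = 41 ≤ 110
    N17: 76+21 = 97 ≤ 130
    N18: 120+21 = 141 ≤ 160
    N8: 90+21 = 111 ≤ 150
No further breaks.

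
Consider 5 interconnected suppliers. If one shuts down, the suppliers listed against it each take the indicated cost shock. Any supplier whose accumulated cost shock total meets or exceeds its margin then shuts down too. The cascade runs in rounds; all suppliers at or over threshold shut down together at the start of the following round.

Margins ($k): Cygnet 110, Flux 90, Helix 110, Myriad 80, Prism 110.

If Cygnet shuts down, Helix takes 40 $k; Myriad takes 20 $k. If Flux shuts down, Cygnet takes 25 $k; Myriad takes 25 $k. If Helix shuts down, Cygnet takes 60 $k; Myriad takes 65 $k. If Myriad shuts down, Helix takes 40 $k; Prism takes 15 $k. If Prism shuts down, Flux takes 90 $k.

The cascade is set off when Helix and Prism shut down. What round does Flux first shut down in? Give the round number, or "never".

Round 1 — Helix, Prism shut down (initial).
  Cygnet: +60 → 60 < 110
  Flux: +90 → 90 ≥ 90
  Myriad: +65 → 65 < 80
Round 2 — Flux shuts down.
  Cygnet: +25 → 85 < 110
  Myriad: +25 → 90 ≥ 80
Round 3 — Myriad shuts down.
No further shutdowns.

2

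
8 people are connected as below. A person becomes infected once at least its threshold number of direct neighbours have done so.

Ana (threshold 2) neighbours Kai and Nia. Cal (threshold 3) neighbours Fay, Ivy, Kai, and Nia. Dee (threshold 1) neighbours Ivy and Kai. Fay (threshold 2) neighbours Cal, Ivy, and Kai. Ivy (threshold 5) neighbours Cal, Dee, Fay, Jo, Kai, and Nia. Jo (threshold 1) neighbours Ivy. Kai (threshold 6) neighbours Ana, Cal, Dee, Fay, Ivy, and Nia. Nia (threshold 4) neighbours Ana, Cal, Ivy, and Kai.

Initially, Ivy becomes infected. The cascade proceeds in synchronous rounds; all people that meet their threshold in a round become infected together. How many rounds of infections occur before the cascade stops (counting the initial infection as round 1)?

Round 1 — Ivy becomes infected (initial).
Round 2 — checking thresholds:
  Cal: 1 of 4 neighbours < 3, not yet.
  Dee: 1 of 2 neighbours ≥ 1, becomes infected.
  Fay: 1 of 3 neighbours < 2, not yet.
  Jo: 1 of 1 neighbours ≥ 1, becomes infected.
  Kai: 1 of 6 neighbours < 6, not yet.
  Nia: 1 of 4 neighbours < 4, not yet.
Round 3 — no new infections; cascade stops.

2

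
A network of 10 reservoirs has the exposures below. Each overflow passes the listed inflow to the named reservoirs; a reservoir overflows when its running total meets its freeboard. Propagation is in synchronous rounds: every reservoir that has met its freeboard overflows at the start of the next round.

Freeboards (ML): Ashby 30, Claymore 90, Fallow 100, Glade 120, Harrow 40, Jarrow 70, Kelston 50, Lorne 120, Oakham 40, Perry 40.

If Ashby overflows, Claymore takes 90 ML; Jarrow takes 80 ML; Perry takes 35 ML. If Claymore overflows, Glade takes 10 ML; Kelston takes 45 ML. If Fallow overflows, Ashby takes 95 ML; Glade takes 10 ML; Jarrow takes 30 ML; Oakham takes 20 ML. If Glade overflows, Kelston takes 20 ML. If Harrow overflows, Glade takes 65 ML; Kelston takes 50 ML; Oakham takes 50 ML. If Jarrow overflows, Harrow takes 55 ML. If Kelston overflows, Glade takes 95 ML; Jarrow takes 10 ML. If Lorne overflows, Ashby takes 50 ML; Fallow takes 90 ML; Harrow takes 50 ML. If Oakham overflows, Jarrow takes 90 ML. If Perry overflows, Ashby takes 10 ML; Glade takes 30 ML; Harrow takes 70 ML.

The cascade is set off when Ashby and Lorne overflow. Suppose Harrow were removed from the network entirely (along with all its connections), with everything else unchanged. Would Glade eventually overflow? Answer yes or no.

no

With Harrow removed:
Round 1 — Ashby, Lorne overflow (initial).
  Claymore: +90 → 90 ≥ 90
  Fallow: +90 → 90 < 100
  Jarrow: +80 → 80 ≥ 70
  Perry: +35 → 35 < 40
Round 2 — Claymore, Jarrow overflow.
  Glade: +10 → 10 < 120
  Kelston: +45 → 45 < 50
No further overflows.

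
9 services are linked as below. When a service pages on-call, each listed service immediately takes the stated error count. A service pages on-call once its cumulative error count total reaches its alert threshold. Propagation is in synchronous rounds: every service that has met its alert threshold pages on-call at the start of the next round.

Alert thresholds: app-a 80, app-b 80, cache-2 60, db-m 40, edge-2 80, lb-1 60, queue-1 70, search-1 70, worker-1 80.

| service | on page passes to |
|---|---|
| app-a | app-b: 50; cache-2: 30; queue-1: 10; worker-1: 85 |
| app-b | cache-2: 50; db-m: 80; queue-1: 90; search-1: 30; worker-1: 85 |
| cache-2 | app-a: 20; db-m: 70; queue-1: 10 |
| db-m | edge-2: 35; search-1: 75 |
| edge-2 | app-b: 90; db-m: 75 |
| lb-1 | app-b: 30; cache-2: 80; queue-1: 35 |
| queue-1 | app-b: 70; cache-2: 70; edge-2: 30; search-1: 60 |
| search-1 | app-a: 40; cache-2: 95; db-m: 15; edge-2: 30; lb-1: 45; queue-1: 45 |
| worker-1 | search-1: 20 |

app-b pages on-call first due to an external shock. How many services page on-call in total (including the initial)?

7

Round 1 — app-b pages on-call (initial).
  cache-2: +50 → 50 < 60
  db-m: +80 → 80 ≥ 40
  queue-1: +90 → 90 ≥ 70
  search-1: +30 → 30 < 70
  worker-1: +85 → 85 ≥ 80
Round 2 — db-m, queue-1, worker-1 page on-call.
  cache-2: +70 → 120 ≥ 60
  edge-2: +35+30 → 65 < 80
  search-1: +75+60+20 → 185 ≥ 70
Round 3 — cache-2, search-1 page on-call.
  app-a: +20+40 → 60 < 80
  edge-2: +30 → 95 ≥ 80
  lb-1: +45 → 45 < 60
Round 4 — edge-2 pages on-call.
No further pages.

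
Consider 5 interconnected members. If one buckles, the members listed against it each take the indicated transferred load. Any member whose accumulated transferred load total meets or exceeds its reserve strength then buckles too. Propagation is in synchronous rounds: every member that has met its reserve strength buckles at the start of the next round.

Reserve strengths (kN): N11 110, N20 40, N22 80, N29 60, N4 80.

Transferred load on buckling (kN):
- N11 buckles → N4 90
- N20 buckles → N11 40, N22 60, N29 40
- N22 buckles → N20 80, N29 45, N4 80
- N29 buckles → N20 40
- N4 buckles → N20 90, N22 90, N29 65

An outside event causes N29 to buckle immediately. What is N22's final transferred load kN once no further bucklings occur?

Round 1 — N29 buckles (initial).
  N20: +40 → 40 ≥ 40
Round 2 — N20 buckles.
  N11: +40 → 40 < 110
  N22: +60 → 60 < 80
No further bucklings.

60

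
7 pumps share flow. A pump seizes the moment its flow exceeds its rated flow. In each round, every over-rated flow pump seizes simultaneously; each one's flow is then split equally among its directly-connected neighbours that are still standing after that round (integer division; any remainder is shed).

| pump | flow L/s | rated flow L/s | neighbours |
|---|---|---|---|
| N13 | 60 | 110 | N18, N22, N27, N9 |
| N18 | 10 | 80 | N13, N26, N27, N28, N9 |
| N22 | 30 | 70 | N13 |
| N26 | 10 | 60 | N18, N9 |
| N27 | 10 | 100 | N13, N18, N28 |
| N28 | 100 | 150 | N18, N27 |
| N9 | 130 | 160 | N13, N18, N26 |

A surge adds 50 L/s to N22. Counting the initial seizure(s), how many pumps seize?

Round 1 — N22 at 80 > 70. N22 seizes.
  N22 sheds 80 L/s to N13: 80 each.
    N13: 60+80 = 140 > 110
Round 2 — N13 seizes.
  N13 sheds 140 L/s to N18, N27, N9: 46 each (2 lost).
    N18: 10+46 = 56 ≤ 80
    N27: 10+46 = 56 ≤ 100
    N9: 130+46 = 176 > 160
Round 3 — N9 seizes.
  N9 sheds 176 L/s to N18, N26: 88 each.
    N18: 56+88 = 144 > 80
    N26: 10+88 = 98 > 60
Round 4 — N18, N26 seize.
  N18 sheds 144 L/s to N27, N28: 72 each.
    N27: 56+72 = 128 > 100
    N28: 100+72 = 172 > 150
  N26 sheds 98 L/s: no online neighbours, lost.
Round 5 — N27, N28 seize.
  N27 sheds 128 L/s: no online neighbours, lost.
  N28 sheds 172 L/s: no online neighbours, lost.
No further seizures.

7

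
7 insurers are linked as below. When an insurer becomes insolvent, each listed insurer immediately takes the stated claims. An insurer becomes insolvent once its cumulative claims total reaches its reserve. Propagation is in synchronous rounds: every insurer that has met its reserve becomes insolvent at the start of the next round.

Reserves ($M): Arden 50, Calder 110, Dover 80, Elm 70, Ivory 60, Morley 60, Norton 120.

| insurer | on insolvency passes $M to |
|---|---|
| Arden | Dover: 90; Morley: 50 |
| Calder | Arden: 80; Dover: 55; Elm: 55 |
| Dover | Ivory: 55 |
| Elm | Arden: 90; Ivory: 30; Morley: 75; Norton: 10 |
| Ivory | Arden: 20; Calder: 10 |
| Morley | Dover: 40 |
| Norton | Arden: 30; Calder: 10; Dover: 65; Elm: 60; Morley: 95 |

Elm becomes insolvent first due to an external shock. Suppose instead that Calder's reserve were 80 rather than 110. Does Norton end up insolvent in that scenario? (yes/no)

With Calder's reserve at 80:
Round 1 — Elm becomes insolvent (initial).
  Arden: +90 → 90 ≥ 50
  Ivory: +30 → 30 < 60
  Morley: +75 → 75 ≥ 60
  Norton: +10 → 10 < 120
Round 2 — Arden, Morley become insolvent.
  Dover: +90+40 → 130 ≥ 80
Round 3 — Dover becomes insolvent.
  Ivory: +55 → 85 ≥ 60
Round 4 — Ivory becomes insolvent.
  Calder: +10 → 10 < 80
No further insolvencies.

no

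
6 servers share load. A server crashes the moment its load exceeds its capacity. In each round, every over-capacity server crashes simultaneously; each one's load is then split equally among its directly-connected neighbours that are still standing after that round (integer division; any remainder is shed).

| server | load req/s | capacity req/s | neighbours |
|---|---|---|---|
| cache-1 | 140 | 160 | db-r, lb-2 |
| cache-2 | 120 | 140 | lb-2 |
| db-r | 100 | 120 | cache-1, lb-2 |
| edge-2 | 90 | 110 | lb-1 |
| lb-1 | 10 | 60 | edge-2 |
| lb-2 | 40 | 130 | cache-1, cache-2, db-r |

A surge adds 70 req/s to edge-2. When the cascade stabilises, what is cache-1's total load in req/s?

140

Round 1 — edge-2 at 160 > 110. edge-2 crashes.
  edge-2 sheds 160 req/s to lb-1: 160 each.
    lb-1: 10+160 = 170 > 60
Round 2 — lb-1 crashes.
  lb-1 sheds 170 req/s: no online neighbours, lost.
No further crashes.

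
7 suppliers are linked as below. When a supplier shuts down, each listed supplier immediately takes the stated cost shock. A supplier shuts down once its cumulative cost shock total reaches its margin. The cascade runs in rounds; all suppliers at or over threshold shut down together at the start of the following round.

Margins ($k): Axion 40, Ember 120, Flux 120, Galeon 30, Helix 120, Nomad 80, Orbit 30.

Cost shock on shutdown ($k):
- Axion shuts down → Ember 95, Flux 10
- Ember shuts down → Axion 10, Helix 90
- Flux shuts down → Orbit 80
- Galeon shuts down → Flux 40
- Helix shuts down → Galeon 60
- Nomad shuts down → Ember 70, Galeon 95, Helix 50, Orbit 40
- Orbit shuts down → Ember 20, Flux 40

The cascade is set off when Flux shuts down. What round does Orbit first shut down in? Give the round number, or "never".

Round 1 — Flux shuts down (initial).
  Orbit: +80 → 80 ≥ 30
Round 2 — Orbit shuts down.
  Ember: +20 → 20 < 120
No further shutdowns.

2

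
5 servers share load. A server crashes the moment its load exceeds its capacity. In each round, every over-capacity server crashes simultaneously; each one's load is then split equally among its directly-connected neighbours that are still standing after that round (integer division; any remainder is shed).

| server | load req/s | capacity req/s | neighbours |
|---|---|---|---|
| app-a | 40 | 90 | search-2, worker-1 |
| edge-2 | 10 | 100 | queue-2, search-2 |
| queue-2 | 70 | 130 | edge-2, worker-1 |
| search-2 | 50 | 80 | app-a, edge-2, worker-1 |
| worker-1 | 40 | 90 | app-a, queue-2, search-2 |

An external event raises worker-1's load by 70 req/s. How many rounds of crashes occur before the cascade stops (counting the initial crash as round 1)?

3

Round 1 — worker-1 at 110 > 90. worker-1 crashes.
  worker-1 sheds 110 req/s to app-a, queue-2, search-2: 36 each (2 lost).
    app-a: 40+36 = 76 ≤ 90
    queue-2: 70+36 = 106 ≤ 130
    search-2: 50+36 = 86 > 80
Round 2 — search-2 crashes.
  search-2 sheds 86 req/s to app-a, edge-2: 43 each.
    app-a: 76+43 = 119 > 90
    edge-2: 10+43 = 53 ≤ 100
Round 3 — app-a crashes.
  app-a sheds 119 req/s: no online neighbours, lost.
No further crashes.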